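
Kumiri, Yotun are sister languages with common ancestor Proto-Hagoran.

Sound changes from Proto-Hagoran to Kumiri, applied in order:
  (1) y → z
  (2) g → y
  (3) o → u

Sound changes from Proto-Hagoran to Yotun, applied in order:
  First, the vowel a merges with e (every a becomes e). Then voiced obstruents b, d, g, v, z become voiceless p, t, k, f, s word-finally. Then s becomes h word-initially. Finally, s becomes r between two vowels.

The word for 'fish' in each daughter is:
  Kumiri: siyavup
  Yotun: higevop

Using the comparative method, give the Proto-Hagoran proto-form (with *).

Position 6: Kumiri has u, Yotun has o. Yotun preserves o here (none of its changes turn any other segment into o), so the proto-segment is *o.
Position 1: Kumiri has s, Yotun has h. Kumiri preserves s here (none of its changes turn any other segment into s), so the proto-segment is *s.
Verify the candidate proto-form against each daughter:
Kumiri: *sigavop > siyavop > siyavup  (by unconditioned shift, vowel merger)
Yotun: *sigavop
  sigavop → sigevop   [vowel merger]
  sigevop (rule 2 does not apply)
  sigevop → higevop   [debuccalisation]
  higevop (rule 4 does not apply)
  giving Yotun higevop.
Only *sigavop yields all of Kumiri siyavup, Yotun higevop.

*sigavop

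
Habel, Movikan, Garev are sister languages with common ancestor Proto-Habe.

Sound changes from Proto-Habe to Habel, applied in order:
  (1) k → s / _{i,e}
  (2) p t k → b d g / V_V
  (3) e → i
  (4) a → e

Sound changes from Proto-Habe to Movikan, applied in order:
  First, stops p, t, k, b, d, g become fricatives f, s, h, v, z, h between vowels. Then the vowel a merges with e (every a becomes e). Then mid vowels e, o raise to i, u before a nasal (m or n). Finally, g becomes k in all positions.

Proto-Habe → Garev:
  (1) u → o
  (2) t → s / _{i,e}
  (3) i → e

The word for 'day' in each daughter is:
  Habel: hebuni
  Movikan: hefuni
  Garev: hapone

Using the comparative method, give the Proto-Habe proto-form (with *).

*hapuni

Position 2: Habel has e, Movikan has e, Garev has a. Garev preserves a here (none of its changes turn any other segment into a), so the proto-segment is *a.
Position 4: Habel has u, Movikan has u, Garev has o. Habel preserves u here (none of its changes turn any other segment into u), so the proto-segment is *u.
Position 6: Habel has i, Movikan has i, Garev has e. Taking the neighbouring segments as reconstructed: Habel i could go back to *e or *i; Movikan i can only go back to *i; Garev e could go back to *e or *i — the one source consistent with every daughter is *i.
This points to *hapuni. Verify forward in each daughter:
Habel: *hapuni > habuni > hebuni  (by intervocalic voicing, vowel merger)
Movikan: *hapuni
  hapuni → hafuni   [intervocalic lenition]
  hafuni → hefuni   [vowel merger]
  hefuni (rule 3 does not apply)
  hefuni (rule 4 does not apply)
  giving Movikan hefuni.
Garev: *hapuni > haponi > hapone  (by vowel merger, vowel merger)
No other proto-form is consistent with every reflex, so the reconstruction is *hapuni.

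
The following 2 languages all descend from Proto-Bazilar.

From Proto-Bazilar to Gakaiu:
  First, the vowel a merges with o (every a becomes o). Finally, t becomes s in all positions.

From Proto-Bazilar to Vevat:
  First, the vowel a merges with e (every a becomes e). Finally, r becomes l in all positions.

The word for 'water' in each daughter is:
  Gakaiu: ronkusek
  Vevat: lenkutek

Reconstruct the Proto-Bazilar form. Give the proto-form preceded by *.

Position 2: Gakaiu has o, Vevat has e. Taking the neighbouring segments as reconstructed: Gakaiu o could go back to *a or *o; Vevat e could go back to *a or *e — the one source consistent with every daughter is *a.
Position 1: Gakaiu has r, Vevat has l. Gakaiu preserves r here (none of its changes turn any other segment into r), so the proto-segment is *r.
Verify the candidate proto-form against each daughter:
Gakaiu: *rankutek
  rankutek → ronkutek   [vowel merger]
  ronkutek → ronkusek   [unconditioned shift]
  giving Gakaiu ronkusek.
Vevat: start from *rankutek.
  rule 1 (vowel merger): rankutek → renkutek
  rule 2 (unconditioned shift): renkutek → lenkutek
  ⇒ Vevat lenkutek
No other proto-form is consistent with every reflex, so the reconstruction is *rankutek.

*rankutek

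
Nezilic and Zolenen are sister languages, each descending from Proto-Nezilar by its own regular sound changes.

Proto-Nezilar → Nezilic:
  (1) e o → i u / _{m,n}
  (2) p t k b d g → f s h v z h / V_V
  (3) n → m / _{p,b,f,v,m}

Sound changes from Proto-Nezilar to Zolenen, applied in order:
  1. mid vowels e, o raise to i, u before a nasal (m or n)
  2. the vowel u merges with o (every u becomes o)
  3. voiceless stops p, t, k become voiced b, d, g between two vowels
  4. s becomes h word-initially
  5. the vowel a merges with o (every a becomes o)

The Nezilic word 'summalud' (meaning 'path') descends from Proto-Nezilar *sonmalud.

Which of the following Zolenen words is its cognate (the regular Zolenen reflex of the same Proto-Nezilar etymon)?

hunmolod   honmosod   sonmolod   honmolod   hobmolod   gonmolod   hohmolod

Zolenen: *sonmalud > sunmalud > sonmalod > honmalod > honmolod  (by pre-nasal raising, vowel merger, debuccalisation, vowel merger)
Only 'honmolod' matches the regular Zolenen development of *sonmalud.

honmolod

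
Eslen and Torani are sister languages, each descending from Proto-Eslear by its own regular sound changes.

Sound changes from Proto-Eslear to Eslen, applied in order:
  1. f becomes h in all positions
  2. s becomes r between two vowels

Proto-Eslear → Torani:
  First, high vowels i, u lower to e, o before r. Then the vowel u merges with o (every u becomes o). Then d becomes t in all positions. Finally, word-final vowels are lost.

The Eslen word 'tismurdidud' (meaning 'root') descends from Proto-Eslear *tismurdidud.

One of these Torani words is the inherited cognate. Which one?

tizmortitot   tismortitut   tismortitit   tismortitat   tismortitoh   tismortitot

tismortitot

Torani: start from *tismurdidud.
  rule 1 (pre-rhotic lowering): tismurdidud → tismordidud
  rule 2 (vowel merger): tismordidud → tismordidod
  rule 3 (unconditioned shift): tismordidod → tismortitot
  rule 4: no change — tismortitot
  ⇒ Torani tismortitot
Only 'tismortitot' matches the regular Torani development of *tismurdidud.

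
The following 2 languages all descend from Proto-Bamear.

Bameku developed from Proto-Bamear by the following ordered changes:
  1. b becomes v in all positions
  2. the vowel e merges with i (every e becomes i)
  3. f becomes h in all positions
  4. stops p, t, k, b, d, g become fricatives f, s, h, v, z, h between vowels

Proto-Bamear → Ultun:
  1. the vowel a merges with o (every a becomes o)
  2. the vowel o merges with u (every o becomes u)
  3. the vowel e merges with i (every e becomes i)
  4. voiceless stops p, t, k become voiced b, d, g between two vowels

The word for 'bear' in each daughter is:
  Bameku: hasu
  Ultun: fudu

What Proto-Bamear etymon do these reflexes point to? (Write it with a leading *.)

Position 1: Bameku has h, Ultun has f. Ultun preserves f here (none of its changes turn any other segment into f), so the proto-segment is *f.
Position 2: Bameku has a, Ultun has u. Bameku preserves a here (none of its changes turn any other segment into a), so the proto-segment is *a.
This points to *fatu. Verify forward in each daughter:
Bameku: start from *fatu.
  rule 1: no change — fatu
  rule 2: no change — fatu
  rule 3 (unconditioned shift): fatu → hatu
  rule 4 (intervocalic lenition): hatu → hasu
  ⇒ Bameku hasu
Ultun: *fatu > fotu > futu > fudu  (by vowel merger, vowel merger, intervocalic voicing)
*fatu is the unique common source.

*fatu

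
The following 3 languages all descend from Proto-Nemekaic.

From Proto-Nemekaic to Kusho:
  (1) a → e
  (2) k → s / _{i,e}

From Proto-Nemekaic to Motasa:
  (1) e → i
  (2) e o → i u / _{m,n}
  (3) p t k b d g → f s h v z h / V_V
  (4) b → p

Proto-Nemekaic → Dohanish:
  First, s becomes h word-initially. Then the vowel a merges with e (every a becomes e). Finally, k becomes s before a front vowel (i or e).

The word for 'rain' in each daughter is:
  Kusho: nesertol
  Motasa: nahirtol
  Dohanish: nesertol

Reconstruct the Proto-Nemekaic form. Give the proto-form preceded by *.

*nakertol

Position 4: Kusho has e, Motasa has i, Dohanish has e. Taking the neighbouring segments as reconstructed: Kusho e could go back to *a or *e; Motasa i could go back to *e or *i; Dohanish e could go back to *a or *e — the one source consistent with every daughter is *e.
Position 2: Kusho has e, Motasa has a, Dohanish has e. Motasa preserves a here (none of its changes turn any other segment into a), so the proto-segment is *a.
Position 3: Kusho has s, Motasa has h, Dohanish has s. Taking the neighbouring segments as reconstructed: Kusho s could go back to *k or *s; Motasa h could go back to *k or *g or *h; Dohanish s could go back to *k or *s — the one source consistent with every daughter is *k.
Continuing position by position gives *nakertol; check it forward:
Kusho: *nakertol
  nakertol → nekertol   [vowel merger]
  nekertol → nesertol   [palatalisation]
  giving Kusho nesertol.
Motasa: *nakertol
  nakertol → nakirtol   [vowel merger]
  nakirtol (rule 2 does not apply)
  nakirtol → nahirtol   [intervocalic lenition]
  nahirtol (rule 4 does not apply)
  giving Motasa nahirtol.
Dohanish: *nakertol
  nakertol (rule 1 does not apply)
  nakertol → nekertol   [vowel merger]
  nekertol → nesertol   [palatalisation]
  giving Dohanish nesertol.
Only *nakertol yields all of Kusho nesertol, Motasa nahirtol, Dohanish nesertol.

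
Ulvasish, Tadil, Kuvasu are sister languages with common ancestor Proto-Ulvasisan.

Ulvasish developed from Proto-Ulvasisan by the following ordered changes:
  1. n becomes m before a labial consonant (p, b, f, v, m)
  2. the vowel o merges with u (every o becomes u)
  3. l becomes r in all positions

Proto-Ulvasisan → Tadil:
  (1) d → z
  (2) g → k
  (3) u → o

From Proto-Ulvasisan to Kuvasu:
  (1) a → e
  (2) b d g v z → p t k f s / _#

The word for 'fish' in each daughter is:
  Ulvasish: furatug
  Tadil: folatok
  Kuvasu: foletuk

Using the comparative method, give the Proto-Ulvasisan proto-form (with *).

*folatug

Position 3: Ulvasish has r, Tadil has l, Kuvasu has l. Tadil preserves l here (none of its changes turn any other segment into l), so the proto-segment is *l.
Position 6: Ulvasish has u, Tadil has o, Kuvasu has u. Kuvasu preserves u here (none of its changes turn any other segment into u), so the proto-segment is *u.
This points to *folatug. Verify forward in each daughter:
Ulvasish: start from *folatug.
  rule 1: no change — folatug
  rule 2 (vowel merger): folatug → fulatug
  rule 3 (unconditioned shift): fulatug → furatug
  ⇒ Ulvasish furatug
Tadil: *folatug > folatuk > folatok  (by unconditioned shift, vowel merger)
Kuvasu: *folatug
  folatug → foletug   [vowel merger]
  foletug → foletuk   [final devoicing]
  giving Kuvasu foletuk.
No other proto-form is consistent with every reflex, so the reconstruction is *folatug.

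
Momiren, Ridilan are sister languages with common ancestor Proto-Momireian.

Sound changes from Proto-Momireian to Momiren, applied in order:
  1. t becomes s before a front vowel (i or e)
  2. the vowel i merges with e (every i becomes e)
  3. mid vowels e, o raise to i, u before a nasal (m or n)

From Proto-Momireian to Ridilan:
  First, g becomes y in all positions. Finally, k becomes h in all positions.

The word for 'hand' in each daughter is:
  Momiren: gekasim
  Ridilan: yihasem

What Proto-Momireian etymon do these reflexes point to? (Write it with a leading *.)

*gikasem

Position 3: Momiren has k, Ridilan has h. Momiren preserves k here (none of its changes turn any other segment into k), so the proto-segment is *k.
Position 1: Momiren has g, Ridilan has y. Momiren preserves g here (none of its changes turn any other segment into g), so the proto-segment is *g.
This points to *gikasem. Verify forward in each daughter:
Momiren: start from *gikasem.
  rule 1: no change — gikasem
  rule 2 (vowel merger): gikasem → gekasem
  rule 3 (pre-nasal raising): gekasem → gekasim
  ⇒ Momiren gekasim
Ridilan: *gikasem
  gikasem → yikasem   [unconditioned shift]
  yikasem → yihasem   [unconditioned shift]
  giving Ridilan yihasem.
*gikasem is the unique common source.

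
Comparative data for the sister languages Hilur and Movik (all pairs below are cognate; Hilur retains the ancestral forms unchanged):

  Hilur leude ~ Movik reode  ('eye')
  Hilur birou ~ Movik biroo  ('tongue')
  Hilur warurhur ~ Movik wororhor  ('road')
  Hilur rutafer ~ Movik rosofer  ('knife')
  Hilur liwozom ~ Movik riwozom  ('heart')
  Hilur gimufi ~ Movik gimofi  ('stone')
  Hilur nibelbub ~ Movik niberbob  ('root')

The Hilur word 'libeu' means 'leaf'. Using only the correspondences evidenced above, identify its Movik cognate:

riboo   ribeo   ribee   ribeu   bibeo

liwozom ~ riwozom — Hilur l corresponds to Movik r word-initially before a front vowel.
birou ~ biroo — Hilur u corresponds to Movik o word-finally.
Applying these to Hilur 'libeu':
  libeu → ribeu   (l→r word-initially before a front vowel)
  ribeu → ribeo   (u→o word-finally)
So the Movik cognate is 'ribeo'.

ribeo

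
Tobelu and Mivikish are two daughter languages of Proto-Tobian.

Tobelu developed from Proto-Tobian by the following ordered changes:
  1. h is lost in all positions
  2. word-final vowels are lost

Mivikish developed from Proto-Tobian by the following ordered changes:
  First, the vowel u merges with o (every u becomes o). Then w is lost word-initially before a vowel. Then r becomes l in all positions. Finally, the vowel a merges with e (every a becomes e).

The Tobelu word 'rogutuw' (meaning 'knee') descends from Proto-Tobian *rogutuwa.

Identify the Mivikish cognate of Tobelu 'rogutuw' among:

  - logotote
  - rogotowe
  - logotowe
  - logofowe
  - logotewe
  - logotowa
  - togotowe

Mivikish: *rogutuwa > rogotowa > logotowa > logotowe  (by vowel merger, unconditioned shift, vowel merger)
Only 'logotowe' matches the regular Mivikish development of *rogutuwa.

logotowe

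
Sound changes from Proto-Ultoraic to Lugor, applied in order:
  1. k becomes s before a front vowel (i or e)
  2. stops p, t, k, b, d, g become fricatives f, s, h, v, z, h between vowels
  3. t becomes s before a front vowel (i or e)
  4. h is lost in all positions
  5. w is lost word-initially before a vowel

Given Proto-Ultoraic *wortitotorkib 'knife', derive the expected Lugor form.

Lugor: *wortitotorkib > wortitotorsib > wortisosorsib > worsisosorsib > orsisosorsib  (by palatalisation, intervocalic lenition, palatalisation, glide loss)

orsisosorsib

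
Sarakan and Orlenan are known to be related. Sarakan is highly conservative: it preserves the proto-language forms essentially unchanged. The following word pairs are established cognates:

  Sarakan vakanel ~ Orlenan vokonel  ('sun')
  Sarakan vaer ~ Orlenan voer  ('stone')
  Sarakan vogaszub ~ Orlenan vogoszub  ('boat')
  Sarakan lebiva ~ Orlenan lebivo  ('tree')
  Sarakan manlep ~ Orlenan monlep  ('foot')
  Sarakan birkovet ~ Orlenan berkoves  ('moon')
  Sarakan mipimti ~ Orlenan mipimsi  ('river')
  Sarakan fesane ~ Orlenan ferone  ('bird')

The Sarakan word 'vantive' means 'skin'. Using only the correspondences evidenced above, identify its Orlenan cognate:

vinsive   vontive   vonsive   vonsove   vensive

vakanel ~ vokonel, manlep ~ monlep — Sarakan a corresponds to Orlenan o after a consonant, before a nasal.
mipimti ~ mipimsi — Sarakan t corresponds to Orlenan s after a consonant, before a front vowel.
Applying these to Sarakan 'vantive':
  vantive → vontive   (a→o after a consonant, before a nasal)
  vontive → vonsive   (t→s after a consonant, before a front vowel)
So the Orlenan cognate is 'vonsive'.

vonsive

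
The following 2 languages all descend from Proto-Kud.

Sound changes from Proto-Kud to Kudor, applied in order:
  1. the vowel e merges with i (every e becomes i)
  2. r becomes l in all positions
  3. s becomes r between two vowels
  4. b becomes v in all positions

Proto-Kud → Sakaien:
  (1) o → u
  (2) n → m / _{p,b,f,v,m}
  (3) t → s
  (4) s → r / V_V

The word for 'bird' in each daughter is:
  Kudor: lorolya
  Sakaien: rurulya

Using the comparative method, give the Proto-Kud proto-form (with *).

*rosolya

Position 3: Kudor has r, Sakaien has r. In Kudor, r can only continue *s, so the proto-segment is *s.
Position 1: Kudor has l, Sakaien has r. Taking the neighbouring segments as reconstructed: Kudor l could go back to *l or *r; Sakaien r can only go back to *r — the one source consistent with every daughter is *r.
This points to *rosolya. Verify forward in each daughter:
Kudor: *rosolya
  rosolya (rule 1 does not apply)
  rosolya → losolya   [unconditioned shift]
  losolya → lorolya   [rhotacism]
  lorolya (rule 4 does not apply)
  giving Kudor lorolya.
Sakaien: *rosolya
  rosolya → rusulya   [vowel merger]
  rusulya (rule 2 does not apply)
  rusulya (rule 3 does not apply)
  rusulya → rurulya   [rhotacism]
  giving Sakaien rurulya.
No other proto-form is consistent with every reflex, so the reconstruction is *rosolya.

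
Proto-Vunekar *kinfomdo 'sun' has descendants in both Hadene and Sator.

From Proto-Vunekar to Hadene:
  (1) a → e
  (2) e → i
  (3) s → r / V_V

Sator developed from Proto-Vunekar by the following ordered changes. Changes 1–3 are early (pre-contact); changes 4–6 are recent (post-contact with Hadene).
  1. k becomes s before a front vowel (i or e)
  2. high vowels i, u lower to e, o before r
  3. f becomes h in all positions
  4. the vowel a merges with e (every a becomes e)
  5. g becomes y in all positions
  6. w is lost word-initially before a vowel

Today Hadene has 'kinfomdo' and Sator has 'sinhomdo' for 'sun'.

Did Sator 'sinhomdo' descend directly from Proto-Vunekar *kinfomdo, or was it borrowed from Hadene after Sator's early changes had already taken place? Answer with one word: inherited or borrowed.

If inherited, *kinfomdo would pass through all of Sator's changes:
Sator: *kinfomdo
  kinfomdo → sinfomdo   [palatalisation]
  sinfomdo (rule 2 does not apply)
  sinfomdo → sinhomdo   [unconditioned shift]
  sinhomdo (rule 4 does not apply)
  sinhomdo (rule 5 does not apply)
  sinhomdo (rule 6 does not apply)
  giving Sator sinhomdo.
If borrowed from Hadene 'kinfomdo' after the early changes, it would undergo only the recent ones:
  rule 4 (vowel merger): no change (kinfomdo)
  rule 5 (unconditioned shift): no change (kinfomdo)
  rule 6 (glide loss): no change (kinfomdo)
  ⇒ as a loan: kinfomdo
Sator 'sinhomdo' matches the inherited outcome exactly, so it is an inherited cognate, not a loan.

inherited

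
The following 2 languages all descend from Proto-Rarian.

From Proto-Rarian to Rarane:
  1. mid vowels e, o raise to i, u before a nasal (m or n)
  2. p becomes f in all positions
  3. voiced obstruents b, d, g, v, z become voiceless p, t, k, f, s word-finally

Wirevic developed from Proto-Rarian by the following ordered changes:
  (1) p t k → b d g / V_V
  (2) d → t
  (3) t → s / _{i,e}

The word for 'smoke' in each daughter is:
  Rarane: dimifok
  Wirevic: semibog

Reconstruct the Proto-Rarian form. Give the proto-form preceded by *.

Position 7: Rarane has k, Wirevic has g. Taking the neighbouring segments as reconstructed: Rarane k could go back to *k or *g; Wirevic g can only go back to *g — the one source consistent with every daughter is *g.
Position 1: Rarane has d, Wirevic has s. Rarane preserves d here (none of its changes turn any other segment into d), so the proto-segment is *d.
Position 5: Rarane has f, Wirevic has b. Taking the neighbouring segments as reconstructed: Rarane f could go back to *p or *f; Wirevic b could go back to *p or *b — the one source consistent with every daughter is *p.
Continuing position by position gives *demipog; check it forward:
Rarane: *demipog
  demipog → dimipog   [pre-nasal raising]
  dimipog → dimifog   [unconditioned shift]
  dimifog → dimifok   [final devoicing]
  giving Rarane dimifok.
Wirevic: *demipog > demibog > temibog > semibog  (by intervocalic voicing, unconditioned shift, palatalisation)
No other proto-form is consistent with every reflex, so the reconstruction is *demipog.

*demipog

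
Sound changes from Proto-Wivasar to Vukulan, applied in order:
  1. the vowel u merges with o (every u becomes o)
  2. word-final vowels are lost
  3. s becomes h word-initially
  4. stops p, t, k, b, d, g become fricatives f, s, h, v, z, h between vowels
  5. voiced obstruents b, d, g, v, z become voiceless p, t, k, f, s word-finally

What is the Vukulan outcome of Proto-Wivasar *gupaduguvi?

gofazohof

Vukulan: start from *gupaduguvi.
  rule 1 (vowel merger): gupaduguvi → gopadogovi
  rule 2 (apocope): gopadogovi → gopadogov
  rule 3: no change — gopadogov
  rule 4 (intervocalic lenition): gopadogov → gofazohov
  rule 5 (final devoicing): gofazohov → gofazohof
  ⇒ Vukulan gofazohof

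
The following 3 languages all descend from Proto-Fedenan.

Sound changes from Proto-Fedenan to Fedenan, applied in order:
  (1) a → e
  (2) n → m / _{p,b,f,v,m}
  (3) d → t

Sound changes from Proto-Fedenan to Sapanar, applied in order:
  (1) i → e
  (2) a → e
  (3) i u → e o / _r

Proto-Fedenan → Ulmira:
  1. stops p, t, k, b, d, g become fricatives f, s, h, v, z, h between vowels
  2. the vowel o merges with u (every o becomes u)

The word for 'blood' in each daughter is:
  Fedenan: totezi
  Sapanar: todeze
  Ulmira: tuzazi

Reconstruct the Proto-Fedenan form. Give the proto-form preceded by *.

Position 6: Fedenan has i, Sapanar has e, Ulmira has i. Fedenan preserves i here (none of its changes turn any other segment into i), so the proto-segment is *i.
Position 4: Fedenan has e, Sapanar has e, Ulmira has a. Ulmira preserves a here (none of its changes turn any other segment into a), so the proto-segment is *a.
Position 2: Fedenan has o, Sapanar has o, Ulmira has u. Fedenan preserves o here (none of its changes turn any other segment into o), so the proto-segment is *o.
Continuing position by position gives *todazi; check it forward:
Fedenan: *todazi
  todazi → todezi   [vowel merger]
  todezi (rule 2 does not apply)
  todezi → totezi   [unconditioned shift]
  giving Fedenan totezi.
Sapanar: *todazi > todaze > todeze  (by vowel merger, vowel merger)
Ulmira: *todazi > tozazi > tuzazi  (by intervocalic lenition, vowel merger)
No other proto-form is consistent with every reflex, so the reconstruction is *todazi.

*todazi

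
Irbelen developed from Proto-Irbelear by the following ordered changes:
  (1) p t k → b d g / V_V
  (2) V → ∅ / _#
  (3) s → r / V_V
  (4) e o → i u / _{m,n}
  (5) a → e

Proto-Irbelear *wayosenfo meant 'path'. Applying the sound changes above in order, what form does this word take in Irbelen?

weyorinf

Irbelen: *wayosenfo
  wayosenfo (rule 1 does not apply)
  wayosenfo → wayosenf   [apocope]
  wayosenf → wayorenf   [rhotacism]
  wayorenf → wayorinf   [pre-nasal raising]
  wayorinf → weyorinf   [vowel merger]
  giving Irbelen weyorinf.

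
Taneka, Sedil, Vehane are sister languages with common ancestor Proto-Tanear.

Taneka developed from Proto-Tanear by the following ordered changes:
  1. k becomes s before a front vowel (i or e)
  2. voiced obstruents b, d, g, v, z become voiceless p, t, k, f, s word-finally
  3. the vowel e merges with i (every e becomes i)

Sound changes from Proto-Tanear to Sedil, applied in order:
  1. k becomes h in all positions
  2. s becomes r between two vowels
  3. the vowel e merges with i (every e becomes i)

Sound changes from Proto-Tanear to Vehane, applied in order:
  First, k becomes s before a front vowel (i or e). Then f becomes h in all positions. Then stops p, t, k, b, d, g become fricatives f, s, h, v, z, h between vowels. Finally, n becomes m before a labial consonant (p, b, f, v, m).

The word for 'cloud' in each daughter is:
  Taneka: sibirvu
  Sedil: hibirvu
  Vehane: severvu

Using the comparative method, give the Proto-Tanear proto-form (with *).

*kebervu

Position 4: Taneka has i, Sedil has i, Vehane has e. Vehane preserves e here (none of its changes turn any other segment into e), so the proto-segment is *e.
Position 2: Taneka has i, Sedil has i, Vehane has e. Vehane preserves e here (none of its changes turn any other segment into e), so the proto-segment is *e.
Position 1: Taneka has s, Sedil has h, Vehane has s. Taking the neighbouring segments as reconstructed: Taneka s could go back to *k or *s; Sedil h could go back to *k or *h; Vehane s could go back to *k or *s — the one source consistent with every daughter is *k.
Continuing position by position gives *kebervu; check it forward:
Taneka: *kebervu
  kebervu → sebervu   [palatalisation]
  sebervu (rule 2 does not apply)
  sebervu → sibirvu   [vowel merger]
  giving Taneka sibirvu.
Sedil: start from *kebervu.
  rule 1 (unconditioned shift): kebervu → hebervu
  rule 2: no change — hebervu
  rule 3 (vowel merger): hebervu → hibirvu
  ⇒ Sedil hibirvu
Vehane: *kebervu > sebervu > severvu  (by palatalisation, intervocalic lenition)
Only *kebervu yields all of Taneka sibirvu, Sedil hibirvu, Vehane severvu.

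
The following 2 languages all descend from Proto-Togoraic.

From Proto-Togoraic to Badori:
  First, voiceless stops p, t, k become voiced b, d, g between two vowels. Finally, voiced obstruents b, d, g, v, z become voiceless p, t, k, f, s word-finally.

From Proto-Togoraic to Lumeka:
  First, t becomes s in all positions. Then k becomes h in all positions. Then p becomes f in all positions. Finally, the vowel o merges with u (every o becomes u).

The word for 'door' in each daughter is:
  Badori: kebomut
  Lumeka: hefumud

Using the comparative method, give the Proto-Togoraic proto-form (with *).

Position 1: Badori has k, Lumeka has h. Taking the neighbouring segments as reconstructed: Badori k can only go back to *k; Lumeka h could go back to *k or *h — the one source consistent with every daughter is *k.
Position 4: Badori has o, Lumeka has u. Badori preserves o here (none of its changes turn any other segment into o), so the proto-segment is *o.
Continuing position by position gives *kepomud; check it forward:
Badori: *kepomud > kebomud > kebomut  (by intervocalic voicing, final devoicing)
Lumeka: start from *kepomud.
  rule 1: no change — kepomud
  rule 2 (unconditioned shift): kepomud → hepomud
  rule 3 (unconditioned shift): hepomud → hefomud
  rule 4 (vowel merger): hefomud → hefumud
  ⇒ Lumeka hefumud
*kepomud is the unique common source.

*kepomud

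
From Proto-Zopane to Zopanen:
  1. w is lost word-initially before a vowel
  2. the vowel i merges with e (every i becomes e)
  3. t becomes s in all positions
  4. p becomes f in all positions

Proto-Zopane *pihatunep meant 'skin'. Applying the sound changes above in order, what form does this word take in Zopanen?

Zopanen: start from *pihatunep.
  rule 1: no change — pihatunep
  rule 2 (vowel merger): pihatunep → pehatunep
  rule 3 (unconditioned shift): pehatunep → pehasunep
  rule 4 (unconditioned shift): pehasunep → fehasunef
  ⇒ Zopanen fehasunef

fehasunef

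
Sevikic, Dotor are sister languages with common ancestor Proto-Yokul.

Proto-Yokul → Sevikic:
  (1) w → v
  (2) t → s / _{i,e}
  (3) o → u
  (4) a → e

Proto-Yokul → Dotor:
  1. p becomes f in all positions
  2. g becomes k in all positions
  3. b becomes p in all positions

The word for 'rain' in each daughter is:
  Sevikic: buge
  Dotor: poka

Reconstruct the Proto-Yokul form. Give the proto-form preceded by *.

*boga

Position 2: Sevikic has u, Dotor has o. Dotor preserves o here (none of its changes turn any other segment into o), so the proto-segment is *o.
Position 4: Sevikic has e, Dotor has a. Dotor preserves a here (none of its changes turn any other segment into a), so the proto-segment is *a.
Verify the candidate proto-form against each daughter:
Sevikic: start from *boga.
  rule 1: no change — boga
  rule 2: no change — boga
  rule 3 (vowel merger): boga → buga
  rule 4 (vowel merger): buga → buge
  ⇒ Sevikic buge
Dotor: *boga
  boga (rule 1 does not apply)
  boga → boka   [unconditioned shift]
  boka → poka   [unconditioned shift]
  giving Dotor poka.
No other proto-form is consistent with every reflex, so the reconstruction is *boga.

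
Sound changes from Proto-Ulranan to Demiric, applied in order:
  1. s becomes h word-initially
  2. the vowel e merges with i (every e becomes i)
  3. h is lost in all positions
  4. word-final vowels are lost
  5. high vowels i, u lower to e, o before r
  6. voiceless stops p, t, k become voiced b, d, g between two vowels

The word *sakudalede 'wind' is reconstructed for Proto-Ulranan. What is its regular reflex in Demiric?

agudalid

Demiric: start from *sakudalede.
  rule 1 (debuccalisation): sakudalede → hakudalede
  rule 2 (vowel merger): hakudalede → hakudalidi
  rule 3 (h-loss): hakudalidi → akudalidi
  rule 4 (apocope): akudalidi → akudalid
  rule 5: no change — akudalid
  rule 6 (intervocalic voicing): akudalid → agudalid
  ⇒ Demiric agudalid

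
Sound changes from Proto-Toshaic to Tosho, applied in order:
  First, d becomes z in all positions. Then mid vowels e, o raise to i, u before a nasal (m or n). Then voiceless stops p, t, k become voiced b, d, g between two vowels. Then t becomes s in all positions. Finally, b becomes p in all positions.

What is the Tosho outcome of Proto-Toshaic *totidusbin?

sodizuspin

Tosho: start from *totidusbin.
  rule 1 (unconditioned shift): totidusbin → totizusbin
  rule 2: no change — totizusbin
  rule 3 (intervocalic voicing): totizusbin → todizusbin
  rule 4 (unconditioned shift): todizusbin → sodizusbin
  rule 5 (unconditioned shift): sodizusbin → sodizuspin
  ⇒ Tosho sodizuspin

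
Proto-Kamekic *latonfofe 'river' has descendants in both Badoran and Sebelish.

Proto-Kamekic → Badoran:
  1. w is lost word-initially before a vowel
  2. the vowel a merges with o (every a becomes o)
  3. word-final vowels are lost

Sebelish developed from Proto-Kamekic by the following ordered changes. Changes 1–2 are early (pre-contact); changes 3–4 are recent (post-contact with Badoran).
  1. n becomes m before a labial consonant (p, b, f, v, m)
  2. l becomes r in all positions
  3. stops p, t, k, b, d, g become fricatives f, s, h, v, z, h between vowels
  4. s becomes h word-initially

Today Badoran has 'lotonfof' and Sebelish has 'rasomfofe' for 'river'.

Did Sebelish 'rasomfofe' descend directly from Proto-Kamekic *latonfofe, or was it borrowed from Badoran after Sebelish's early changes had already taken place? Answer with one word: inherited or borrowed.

If inherited, *latonfofe would pass through all of Sebelish's changes:
Sebelish: *latonfofe > latomfofe > ratomfofe > rasomfofe  (by nasal place assimilation, unconditioned shift, intervocalic lenition)
If borrowed from Badoran 'lotonfof' after the early changes, it would undergo only the recent ones:
  rule 3 (intervocalic lenition): lotonfof → losonfof
  rule 4 (debuccalisation): no change (losonfof)
  ⇒ as a loan: losonfof
Sebelish 'rasomfofe' matches the inherited outcome exactly, so it is an inherited cognate, not a loan.

inherited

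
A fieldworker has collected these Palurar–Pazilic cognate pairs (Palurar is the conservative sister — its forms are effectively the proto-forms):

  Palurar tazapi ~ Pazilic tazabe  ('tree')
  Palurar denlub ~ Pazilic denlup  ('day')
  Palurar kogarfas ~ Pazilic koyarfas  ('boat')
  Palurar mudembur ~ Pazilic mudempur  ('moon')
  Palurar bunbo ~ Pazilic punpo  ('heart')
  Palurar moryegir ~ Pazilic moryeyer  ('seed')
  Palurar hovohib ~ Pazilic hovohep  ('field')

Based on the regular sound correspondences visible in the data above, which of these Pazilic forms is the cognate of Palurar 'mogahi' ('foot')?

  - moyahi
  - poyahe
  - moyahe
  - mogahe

moyahe

kogarfas ~ koyarfas — Palurar g corresponds to Pazilic y between vowels (before a back vowel).
tazapi ~ tazabe — Palurar i corresponds to Pazilic e word-finally.
Applying these to Palurar 'mogahi':
  mogahi → moyahi   (g→y between vowels (before a back vowel))
  moyahi → moyahe   (i→e word-finally)
So the Pazilic cognate is 'moyahe'.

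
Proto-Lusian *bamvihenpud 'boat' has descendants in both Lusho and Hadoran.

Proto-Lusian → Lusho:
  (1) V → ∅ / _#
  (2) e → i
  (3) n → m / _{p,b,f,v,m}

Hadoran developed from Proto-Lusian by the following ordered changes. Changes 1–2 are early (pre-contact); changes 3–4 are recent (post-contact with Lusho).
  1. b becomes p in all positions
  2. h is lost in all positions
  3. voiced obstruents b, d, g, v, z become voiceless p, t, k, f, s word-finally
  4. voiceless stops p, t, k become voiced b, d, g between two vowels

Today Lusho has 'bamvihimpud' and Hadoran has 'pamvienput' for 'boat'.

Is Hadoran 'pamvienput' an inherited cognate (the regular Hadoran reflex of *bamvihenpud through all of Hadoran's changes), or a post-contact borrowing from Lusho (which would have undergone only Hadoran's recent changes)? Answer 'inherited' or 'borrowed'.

inherited

If inherited, *bamvihenpud would pass through all of Hadoran's changes:
Hadoran: *bamvihenpud > pamvihenpud > pamvienpud > pamvienput  (by unconditioned shift, h-loss, final devoicing)
If borrowed from Lusho 'bamvihimpud' after the early changes, it would undergo only the recent ones:
  rule 3 (final devoicing): bamvihimpud → bamvihimput
  rule 4 (intervocalic voicing): no change (bamvihimput)
  ⇒ as a loan: bamvihimput
Hadoran 'pamvienput' matches the inherited outcome exactly, so it is an inherited cognate, not a loan.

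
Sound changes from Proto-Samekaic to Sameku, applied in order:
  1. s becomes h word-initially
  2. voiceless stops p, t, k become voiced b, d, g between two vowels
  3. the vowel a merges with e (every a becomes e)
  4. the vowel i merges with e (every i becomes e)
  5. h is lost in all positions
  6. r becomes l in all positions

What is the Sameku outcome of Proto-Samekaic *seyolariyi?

Sameku: start from *seyolariyi.
  rule 1 (debuccalisation): seyolariyi → heyolariyi
  rule 2: no change — heyolariyi
  rule 3 (vowel merger): heyolariyi → heyoleriyi
  rule 4 (vowel merger): heyoleriyi → heyolereye
  rule 5 (h-loss): heyolereye → eyolereye
  rule 6 (unconditioned shift): eyolereye → eyoleleye
  ⇒ Sameku eyoleleye

eyoleleye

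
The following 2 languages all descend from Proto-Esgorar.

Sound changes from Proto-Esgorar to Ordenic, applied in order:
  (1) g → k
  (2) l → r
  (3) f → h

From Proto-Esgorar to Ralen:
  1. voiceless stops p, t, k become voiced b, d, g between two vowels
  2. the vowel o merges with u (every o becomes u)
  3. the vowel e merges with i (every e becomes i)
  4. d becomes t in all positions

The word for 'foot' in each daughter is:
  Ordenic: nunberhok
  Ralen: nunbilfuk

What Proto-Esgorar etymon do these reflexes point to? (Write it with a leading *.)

Position 8: Ordenic has o, Ralen has u. Ordenic preserves o here (none of its changes turn any other segment into o), so the proto-segment is *o.
Position 5: Ordenic has e, Ralen has i. Ordenic preserves e here (none of its changes turn any other segment into e), so the proto-segment is *e.
This points to *nunbelfok. Verify forward in each daughter:
Ordenic: *nunbelfok > nunberfok > nunberhok  (by unconditioned shift, unconditioned shift)
Ralen: *nunbelfok
  nunbelfok (rule 1 does not apply)
  nunbelfok → nunbelfuk   [vowel merger]
  nunbelfuk → nunbilfuk   [vowel merger]
  nunbilfuk (rule 4 does not apply)
  giving Ralen nunbilfuk.
No other proto-form is consistent with every reflex, so the reconstruction is *nunbelfok.

*nunbelfok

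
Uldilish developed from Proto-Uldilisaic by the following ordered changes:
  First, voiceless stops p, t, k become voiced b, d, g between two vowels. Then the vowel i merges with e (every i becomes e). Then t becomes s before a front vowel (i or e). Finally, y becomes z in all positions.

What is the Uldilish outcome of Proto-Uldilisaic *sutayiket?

Uldilish: start from *sutayiket.
  rule 1 (intervocalic voicing): sutayiket → sudayiget
  rule 2 (vowel merger): sudayiget → sudayeget
  rule 3: no change — sudayeget
  rule 4 (unconditioned shift): sudayeget → sudazeget
  ⇒ Uldilish sudazeget

sudazeget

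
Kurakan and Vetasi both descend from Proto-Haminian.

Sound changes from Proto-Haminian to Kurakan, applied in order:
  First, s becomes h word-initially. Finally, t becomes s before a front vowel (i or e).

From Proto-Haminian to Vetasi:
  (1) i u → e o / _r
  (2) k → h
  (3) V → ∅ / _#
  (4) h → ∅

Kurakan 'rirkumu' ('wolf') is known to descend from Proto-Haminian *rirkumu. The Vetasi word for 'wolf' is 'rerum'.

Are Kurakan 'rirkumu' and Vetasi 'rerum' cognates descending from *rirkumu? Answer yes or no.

Derive the expected Vetasi reflex of *rirkumu:
Vetasi: *rirkumu
  rirkumu → rerkumu   [pre-rhotic lowering]
  rerkumu → rerhumu   [unconditioned shift]
  rerhumu → rerhum   [apocope]
  rerhum → rerum   [h-loss]
  giving Vetasi rerum.
Vetasi 'rerum' matches the regular reflex exactly, so the pair is cognate.

yes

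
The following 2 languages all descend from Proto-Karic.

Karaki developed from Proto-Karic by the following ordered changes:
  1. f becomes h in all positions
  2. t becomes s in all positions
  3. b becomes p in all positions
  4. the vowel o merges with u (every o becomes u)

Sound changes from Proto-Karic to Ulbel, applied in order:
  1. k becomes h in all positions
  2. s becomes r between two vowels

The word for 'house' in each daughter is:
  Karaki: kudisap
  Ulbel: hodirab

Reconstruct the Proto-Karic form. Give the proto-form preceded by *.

Position 1: Karaki has k, Ulbel has h. Karaki preserves k here (none of its changes turn any other segment into k), so the proto-segment is *k.
Position 2: Karaki has u, Ulbel has o. Ulbel preserves o here (none of its changes turn any other segment into o), so the proto-segment is *o.
Position 7: Karaki has p, Ulbel has b. Ulbel preserves b here (none of its changes turn any other segment into b), so the proto-segment is *b.
Verify the candidate proto-form against each daughter:
Karaki: start from *kodisab.
  rule 1: no change — kodisab
  rule 2: no change — kodisab
  rule 3 (unconditioned shift): kodisab → kodisap
  rule 4 (vowel merger): kodisap → kudisap
  ⇒ Karaki kudisap
Ulbel: start from *kodisab.
  rule 1 (unconditioned shift): kodisab → hodisab
  rule 2 (rhotacism): hodisab → hodirab
  ⇒ Ulbel hodirab
*kodisab is the unique common source.

*kodisab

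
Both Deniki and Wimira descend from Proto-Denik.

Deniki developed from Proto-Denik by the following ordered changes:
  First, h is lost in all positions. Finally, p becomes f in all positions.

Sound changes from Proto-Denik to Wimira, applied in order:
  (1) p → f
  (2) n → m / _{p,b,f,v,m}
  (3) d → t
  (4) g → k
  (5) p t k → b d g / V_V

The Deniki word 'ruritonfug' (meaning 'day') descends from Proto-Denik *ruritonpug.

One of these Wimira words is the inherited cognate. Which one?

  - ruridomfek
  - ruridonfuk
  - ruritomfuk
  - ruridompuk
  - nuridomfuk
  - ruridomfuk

Wimira: start from *ruritonpug.
  rule 1 (unconditioned shift): ruritonpug → ruritonfug
  rule 2 (nasal place assimilation): ruritonfug → ruritomfug
  rule 3: no change — ruritomfug
  rule 4 (unconditioned shift): ruritomfug → ruritomfuk
  rule 5 (intervocalic voicing): ruritomfuk → ruridomfuk
  ⇒ Wimira ruridomfuk
Only 'ruridomfuk' matches the regular Wimira development of *ruritonpug.

ruridomfuk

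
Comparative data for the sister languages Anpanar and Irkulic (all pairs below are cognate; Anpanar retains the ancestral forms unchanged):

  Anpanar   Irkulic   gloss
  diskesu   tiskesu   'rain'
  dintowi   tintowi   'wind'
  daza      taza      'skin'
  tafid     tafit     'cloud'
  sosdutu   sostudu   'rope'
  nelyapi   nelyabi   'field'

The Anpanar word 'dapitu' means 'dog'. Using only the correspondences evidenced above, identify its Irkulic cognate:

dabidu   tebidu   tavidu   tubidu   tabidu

tabidu

daza ~ taza — Anpanar d corresponds to Irkulic t word-initially before a back vowel.
nelyapi ~ nelyabi — Anpanar p corresponds to Irkulic b between vowels (before a front vowel).
sosdutu ~ sostudu — Anpanar t corresponds to Irkulic d between vowels (before a back vowel).
Applying these to Anpanar 'dapitu':
  dapitu → tapitu   (d→t word-initially before a back vowel)
  tapitu → tabitu   (p→b between vowels (before a front vowel))
  tabitu → tabidu   (t→d between vowels (before a back vowel))
So the Irkulic cognate is 'tabidu'.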